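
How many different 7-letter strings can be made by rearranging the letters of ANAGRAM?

ANAGRAM has 7 letters with A appearing 3 times.
The number of distinct arrangements is 7!/(3!) = 5040/6 = 840.

840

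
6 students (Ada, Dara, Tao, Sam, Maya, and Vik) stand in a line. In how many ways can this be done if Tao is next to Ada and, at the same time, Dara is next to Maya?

Treat {Tao,Ada} as one block (2 orders) and {Dara,Maya} as another (2 orders).
That leaves 4 units to arrange: 2 × 2 × 4! = 4 × 24 = 96.

96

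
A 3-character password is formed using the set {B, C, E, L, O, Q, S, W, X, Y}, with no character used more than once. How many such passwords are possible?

With no repetition, fill the 3 characters in order: 10 choices, then 9, down to 8.
That product is 10 × 9 × 8 = 720.

720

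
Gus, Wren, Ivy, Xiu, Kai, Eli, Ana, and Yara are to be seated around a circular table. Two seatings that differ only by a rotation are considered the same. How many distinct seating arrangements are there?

5040

Seat Gus anywhere (absorbing the rotational symmetry), then permute the other 7: (7)! = 5040.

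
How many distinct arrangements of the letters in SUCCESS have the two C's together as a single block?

120

Treat the 2 copies of C as a single block. The multiset to arrange is then {CC, E, S, S, S, U}, 6 items in all.
That gives (6)!/(3!) = 120 arrangements.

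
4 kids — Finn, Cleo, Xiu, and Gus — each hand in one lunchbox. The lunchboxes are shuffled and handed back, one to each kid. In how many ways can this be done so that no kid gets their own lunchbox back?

9

This is the derangement count D_4: permutations of 4 items with no fixed point.
By inclusion–exclusion this is Σ_{j=0}^{4} (−1)^j C(4,j)·(4−j)!.
Computing: 24 − 24 + 12 − 4 + 1 = 9.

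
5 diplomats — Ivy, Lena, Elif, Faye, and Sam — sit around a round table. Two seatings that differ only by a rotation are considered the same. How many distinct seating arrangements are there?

24

Around a circle, 5 distinct people have 5!/5 = (4)! = 24 rotationally distinct seatings.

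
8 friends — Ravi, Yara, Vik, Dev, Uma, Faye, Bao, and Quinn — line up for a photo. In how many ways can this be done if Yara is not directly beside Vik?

There are 8! = 40320 arrangements in all. If Yara and Vik are adjacent, merging them into one block gives 2·(7)! = 10080 arrangements.
Complementary counting: 40320 − 10080 = 30240.

30240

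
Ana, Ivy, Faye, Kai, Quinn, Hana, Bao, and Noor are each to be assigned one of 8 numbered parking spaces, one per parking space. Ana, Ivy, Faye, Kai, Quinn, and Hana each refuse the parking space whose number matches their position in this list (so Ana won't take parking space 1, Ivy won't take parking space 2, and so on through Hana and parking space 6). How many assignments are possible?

Let Aᵢ (for 1 ≤ i ≤ 6) be the placements that put person i in their forbidden parking space. Any j of these fix j positions, leaving (8−j)! ways to fill the rest, and there are C(6,j) ways to pick which j.
By inclusion–exclusion, the number of valid placements is Σ_{j=0}^{6} (−1)^j C(6,j)·(8−j)!.
Computing: 40320 − 30240 + 10800 − 2400 + 360 − 36 + 2 = 18806.

18806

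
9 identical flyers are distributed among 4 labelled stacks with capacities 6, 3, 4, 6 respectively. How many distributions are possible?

110

Without the upper bounds there are C(12,3) = 220 ways to split 9 among 4 stacks.
Subtract solutions that violate a single cap (substitute x_i' = x_i − (cap_i+1)): x_1 ≥ 7 gives C(5,3) = 10; x_2 ≥ 4 gives C(8,3) = 56; x_3 ≥ 5 gives C(7,3) = 35; x_4 ≥ 7 gives C(5,3) = 10. Together 111.
Add back pairs where two caps are both exceeded: 0 + 0 + 0 + 1 + 0 + 0 = 1.
By inclusion–exclusion the count is 220 − 111 + 1 = 110.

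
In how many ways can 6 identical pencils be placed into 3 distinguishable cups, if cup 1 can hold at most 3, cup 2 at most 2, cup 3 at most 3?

Without the upper bounds there are C(8,2) = 28 ways to split 6 among 3 cups.
Subtract solutions that violate a single cap (substitute x_i' = x_i − (cap_i+1)): x_1 ≥ 4 gives C(4,2) = 6; x_2 ≥ 3 gives C(5,2) = 10; x_3 ≥ 4 gives C(4,2) = 6. Together 22.
No two caps can be exceeded simultaneously, so the pair terms are all 0.
By inclusion–exclusion the count is 28 − 22 + 0 = 6.

6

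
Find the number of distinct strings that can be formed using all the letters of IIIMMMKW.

Letter multiplicities in IIIMMMKW: I×3, K×1, M×3, W×1.
So there are 8! / (3!·3!) = 1120 distinguishable arrangements.

1120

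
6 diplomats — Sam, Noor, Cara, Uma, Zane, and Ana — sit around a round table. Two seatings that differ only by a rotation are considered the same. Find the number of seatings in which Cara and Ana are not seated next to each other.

Without the restriction there are (5)! = 120 seatings.
Those with Cara next to Ana: fuse the pair into one unit and seat 5 units around a circle — 2·(4)! = 48.
Subtracting, 120 − 48 = 72.

72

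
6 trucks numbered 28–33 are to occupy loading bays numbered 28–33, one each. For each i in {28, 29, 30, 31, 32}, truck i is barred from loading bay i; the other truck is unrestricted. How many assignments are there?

309

Let Aᵢ (for 28 ≤ i ≤ 32) be the placements that put truck i in its forbidden loading bay. Any j of these fix j positions, leaving (6−j)! ways to fill the rest, and there are C(5,j) ways to pick which j.
By inclusion–exclusion, the number of valid placements is Σ_{j=0}^{5} (−1)^j C(5,j)·(6−j)!.
Computing: 720 − 600 + 240 − 60 + 10 − 1 = 309.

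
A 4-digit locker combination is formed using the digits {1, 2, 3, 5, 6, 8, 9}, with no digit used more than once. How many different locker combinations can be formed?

With no repetition, fill the 4 digits in order: 7 choices, then 6, down to 4.
7 × 6 × 5 × 4 = 840.

840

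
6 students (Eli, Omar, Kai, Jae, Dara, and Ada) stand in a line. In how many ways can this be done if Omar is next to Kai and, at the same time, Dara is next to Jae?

Treat {Omar,Kai} as one block (2 orders) and {Dara,Jae} as another (2 orders).
That leaves 4 units to arrange: 2 × 2 × 4! = 4 × 24 = 96.

96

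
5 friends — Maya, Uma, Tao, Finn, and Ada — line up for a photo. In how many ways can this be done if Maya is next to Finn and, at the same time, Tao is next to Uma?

Treat {Maya,Finn} as one block (2 orders) and {Tao,Uma} as another (2 orders).
That leaves 3 units to arrange: 2 × 2 × 3! = 4 × 6 = 24.

24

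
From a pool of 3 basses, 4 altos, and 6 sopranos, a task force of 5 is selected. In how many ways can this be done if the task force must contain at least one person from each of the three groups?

894

With no constraint there are C(13,5) = 1287 possible selections.
Selections missing a whole group: no basses → C(10,5) = 252; no altos → C(9,5) = 126; no sopranos → C(7,5) = 21.
Add back selections omitting two groups (i.e. drawn from a single group): C(3,5) + C(4,5) + C(6,5) = 6.
By inclusion–exclusion: 1287 − 399 + 6 = 894.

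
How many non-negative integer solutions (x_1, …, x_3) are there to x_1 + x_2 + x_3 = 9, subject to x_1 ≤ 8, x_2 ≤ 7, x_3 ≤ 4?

Without the upper bounds there are C(11,2) = 55 ways to split 9 among 3 variables.
Subtract solutions that violate a single cap (substitute x_i' = x_i − (cap_i+1)): x_1 ≥ 9 gives C(2,2) = 1; x_2 ≥ 8 gives C(3,2) = 3; x_3 ≥ 5 gives C(6,2) = 15. Together 19.
No two caps can be exceeded simultaneously, so the pair terms are all 0.
By inclusion–exclusion the count is 55 − 19 + 0 = 36.

36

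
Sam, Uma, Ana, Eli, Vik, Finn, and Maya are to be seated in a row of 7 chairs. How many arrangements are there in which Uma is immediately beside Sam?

Treat {Uma, Sam} as a single unit. There are 6 units to order, and the pair itself can be ordered 2 ways.
So the count is 2·(6)! = 1440.

1440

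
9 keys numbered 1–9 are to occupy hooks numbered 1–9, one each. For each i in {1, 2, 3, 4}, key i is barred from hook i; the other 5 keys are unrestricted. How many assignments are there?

229080

Let Aᵢ (for 1 ≤ i ≤ 4) be the placements that put key i in its forbidden hook. Any j of these fix j positions, leaving (9−j)! ways to fill the rest, and there are C(4,j) ways to pick which j.
By inclusion–exclusion, the number of valid placements is Σ_{j=0}^{4} (−1)^j C(4,j)·(9−j)!.
Computing: 362880 − 161280 + 30240 − 2880 + 120 = 229080.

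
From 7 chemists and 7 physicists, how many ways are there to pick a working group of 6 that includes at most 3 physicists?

2114

Split by how many physicists are chosen (0 through 3).
Sum: C(7,0)·C(7,6) + C(7,1)·C(7,5) + C(7,2)·C(7,4) + C(7,3)·C(7,3) = 7 + 147 + 735 + 1225 = 2114.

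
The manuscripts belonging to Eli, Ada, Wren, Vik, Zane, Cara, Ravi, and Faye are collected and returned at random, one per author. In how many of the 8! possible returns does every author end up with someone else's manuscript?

Let Aᵢ be the assignments in which author i gets their own manuscript. We want the size of the complement of A₁∪…∪A_8.
By inclusion–exclusion this is Σ_{j=0}^{8} (−1)^j C(8,j)·(8−j)!.
Computing: 40320 − 40320 + 20160 − 6720 + 1680 − 336 + 56 − 8 + 1 = 14833.

14833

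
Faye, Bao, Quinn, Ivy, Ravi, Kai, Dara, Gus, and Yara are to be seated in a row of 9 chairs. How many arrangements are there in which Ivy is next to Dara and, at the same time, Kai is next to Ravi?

20160

Treat {Ivy,Dara} as one block (2 orders) and {Kai,Ravi} as another (2 orders).
That leaves 7 units to arrange: 2 × 2 × 7! = 4 × 5040 = 20160.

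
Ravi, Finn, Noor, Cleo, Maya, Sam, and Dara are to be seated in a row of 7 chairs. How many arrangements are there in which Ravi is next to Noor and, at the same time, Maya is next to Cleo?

480

Treat {Ravi,Noor} as one block (2 orders) and {Maya,Cleo} as another (2 orders).
That leaves 5 units to arrange: 2 × 2 × 5! = 4 × 120 = 480.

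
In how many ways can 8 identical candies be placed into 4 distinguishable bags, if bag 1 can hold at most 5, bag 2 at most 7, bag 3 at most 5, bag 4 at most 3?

109

Without the upper bounds there are C(11,3) = 165 ways to split 8 among 4 bags.
Subtract solutions that violate a single cap (substitute x_i' = x_i − (cap_i+1)): x_1 ≥ 6 gives C(5,3) = 10; x_2 ≥ 8 gives C(3,3) = 1; x_3 ≥ 6 gives C(5,3) = 10; x_4 ≥ 4 gives C(7,3) = 35. Together 56.
No two caps can be exceeded simultaneously, so the pair terms are all 0.
By inclusion–exclusion the count is 165 − 56 + 0 = 109.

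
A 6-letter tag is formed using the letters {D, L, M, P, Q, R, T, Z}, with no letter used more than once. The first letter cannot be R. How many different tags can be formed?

17640

The first letter has 8−1 = 7 choices (anything except R).
The remaining 5 letters are filled from the other 7 symbols without repetition: 7 × 6 × 5 × 4 × 3 = 2520.
Total: 7 × 2520 = 17640.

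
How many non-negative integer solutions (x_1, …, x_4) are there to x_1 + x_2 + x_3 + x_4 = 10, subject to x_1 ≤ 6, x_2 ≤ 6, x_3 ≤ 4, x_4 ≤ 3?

110

Ignoring the caps, the number of non-negative solutions to x_1+…+x_4 = 10 is C(13,3) = 286.
Subtract solutions that violate a single cap (substitute x_i' = x_i − (cap_i+1)): x_1 ≥ 7 gives C(6,3) = 20; x_2 ≥ 7 gives C(6,3) = 20; x_3 ≥ 5 gives C(8,3) = 56; x_4 ≥ 4 gives C(9,3) = 84. Together 180.
Add back pairs where two caps are both exceeded: 0 + 0 + 0 + 0 + 0 + 4 = 4.
By inclusion–exclusion the count is 286 − 180 + 4 = 110.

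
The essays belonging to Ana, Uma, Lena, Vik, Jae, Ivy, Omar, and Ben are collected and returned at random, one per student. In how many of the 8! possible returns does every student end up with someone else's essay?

14833

This is the derangement count D_8: permutations of 8 items with no fixed point.
By inclusion–exclusion this is Σ_{j=0}^{8} (−1)^j C(8,j)·(8−j)!.
Computing: 40320 − 40320 + 20160 − 6720 + 1680 − 336 + 56 − 8 + 1 = 14833.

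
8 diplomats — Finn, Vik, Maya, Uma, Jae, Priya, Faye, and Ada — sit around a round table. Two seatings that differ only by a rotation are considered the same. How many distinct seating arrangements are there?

Seat Finn anywhere (absorbing the rotational symmetry), then permute the other 7: (7)! = 5040.

5040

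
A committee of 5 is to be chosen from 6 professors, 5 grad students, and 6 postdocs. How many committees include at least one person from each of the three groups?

4485

Unrestricted: C(17,5) = 6188 ways to pick any 5 of the 17.
Subtract selections that omit an entire group: no professors → C(11,5) = 462; no grad students → C(12,5) = 792; no postdocs → C(11,5) = 462.
Add back selections omitting two groups (i.e. drawn from a single group): C(6,5) + C(5,5) + C(6,5) = 13.
By inclusion–exclusion: 6188 − 1716 + 13 = 4485.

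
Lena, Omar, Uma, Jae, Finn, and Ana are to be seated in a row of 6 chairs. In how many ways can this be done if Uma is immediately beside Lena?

Treat {Uma, Lena} as a single unit. There are 5 units to order, and the pair itself can be ordered 2 ways.
That gives 2 × 5! = 2 × 120 = 240.

240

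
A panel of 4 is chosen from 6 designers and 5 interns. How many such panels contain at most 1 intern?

Split by how many interns are chosen (0 through 1).
Sum: C(5,0)·C(6,4) + C(5,1)·C(6,3) = 15 + 100 = 115.

115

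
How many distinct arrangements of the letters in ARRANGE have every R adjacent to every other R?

Treat the 2 copies of R as a single block. The multiset to arrange is then {RR, A, A, E, G, N}, 6 items in all.
That gives (6)!/(2!) = 360 arrangements.

360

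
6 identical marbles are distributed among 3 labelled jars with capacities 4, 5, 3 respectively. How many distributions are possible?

By stars and bars, unrestricted non-negative solutions to x_1+…+x_3 = 6 number C(6+2,2) = 28.
Subtract solutions that violate a single cap (substitute x_i' = x_i − (cap_i+1)): x_1 ≥ 5 gives C(3,2) = 3; x_2 ≥ 6 gives C(2,2) = 1; x_3 ≥ 4 gives C(4,2) = 6. Together 10.
No two caps can be exceeded simultaneously, so the pair terms are all 0.
By inclusion–exclusion the count is 28 − 10 + 0 = 18.

18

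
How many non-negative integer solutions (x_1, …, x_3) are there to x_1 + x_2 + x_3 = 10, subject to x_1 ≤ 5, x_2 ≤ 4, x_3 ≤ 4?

Ignoring the caps, the number of non-negative solutions to x_1+…+x_3 = 10 is C(12,2) = 66.
Subtract solutions that violate a single cap (substitute x_i' = x_i − (cap_i+1)): x_1 ≥ 6 gives C(6,2) = 15; x_2 ≥ 5 gives C(7,2) = 21; x_3 ≥ 5 gives C(7,2) = 21. Together 57.
Add back pairs where two caps are both exceeded: 0 + 0 + 1 = 1.
By inclusion–exclusion the count is 66 − 57 + 1 = 10.

10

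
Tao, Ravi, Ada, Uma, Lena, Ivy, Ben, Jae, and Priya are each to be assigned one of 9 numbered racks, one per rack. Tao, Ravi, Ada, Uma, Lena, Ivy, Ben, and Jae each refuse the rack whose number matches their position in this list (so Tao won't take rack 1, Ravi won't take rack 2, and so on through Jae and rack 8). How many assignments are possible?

148329

Let Aᵢ (for 1 ≤ i ≤ 8) be the placements that put person i in their forbidden rack. Any j of these fix j positions, leaving (9−j)! ways to fill the rest, and there are C(8,j) ways to pick which j.
By inclusion–exclusion, the number of valid placements is Σ_{j=0}^{8} (−1)^j C(8,j)·(9−j)!.
Computing: 362880 − 322560 + 141120 − 40320 + 8400 − 1344 + 168 − 16 + 1 = 148329.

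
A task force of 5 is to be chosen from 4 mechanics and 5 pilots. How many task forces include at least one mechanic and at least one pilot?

With no constraint there are C(9,5) = 126 possible selections.
Selections missing a whole group: no mechanics → C(5,5) = 1; no pilots → C(4,5) = 0.
Both groups omitted at once is impossible, so 126 − 1 = 125.

125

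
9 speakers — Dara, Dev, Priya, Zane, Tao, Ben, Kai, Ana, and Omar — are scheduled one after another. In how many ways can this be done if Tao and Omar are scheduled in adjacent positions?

Glue Tao and Omar into one block (2 internal orders), leaving 8 units to arrange in a row.
So the count is 2·(8)! = 80640.

80640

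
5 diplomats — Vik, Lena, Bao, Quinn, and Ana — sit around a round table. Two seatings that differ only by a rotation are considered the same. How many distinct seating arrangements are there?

Seat Vik anywhere (absorbing the rotational symmetry), then permute the other 4: (4)! = 24.

24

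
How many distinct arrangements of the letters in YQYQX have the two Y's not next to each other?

Total arrangements of YQYQX: 5!/(2!·2!) = 30.
If the two Y's are adjacent, glue them into one block, leaving 4 items to arrange: (4)!/(2!) = 12 ways.
Hence 30 − 12 = 18.

18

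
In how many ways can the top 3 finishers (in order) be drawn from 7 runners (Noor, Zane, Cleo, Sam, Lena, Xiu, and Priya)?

There are 7 choices for 1st place, 6 for 2nd, and 5 for 3rd.
That gives 7 × 6 × 5 = 210.

210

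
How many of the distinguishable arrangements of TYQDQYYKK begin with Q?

3360

Fix Q in the first position and arrange the remaining 8 letters.
Those 8 letters have K appearing twice and Y appearing 3 times, giving (8)!/(3!·2!) = 3360.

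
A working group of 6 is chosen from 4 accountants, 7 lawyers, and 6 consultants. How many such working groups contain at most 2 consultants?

Split by how many consultants are chosen (0 through 2).
Sum: C(6,0)·C(11,6) + C(6,1)·C(11,5) + C(6,2)·C(11,4) = 462 + 2772 + 4950 = 8184.

8184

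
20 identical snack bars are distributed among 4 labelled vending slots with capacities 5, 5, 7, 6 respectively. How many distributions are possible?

20

Ignoring the caps, the number of non-negative solutions to x_1+…+x_4 = 20 is C(23,3) = 1771.
Subtract solutions that violate a single cap (substitute x_i' = x_i − (cap_i+1)): x_1 ≥ 6 gives C(17,3) = 680; x_2 ≥ 6 gives C(17,3) = 680; x_3 ≥ 8 gives C(15,3) = 455; x_4 ≥ 7 gives C(16,3) = 560. Together 2375.
Add back pairs where two caps are both exceeded: 165 + 84 + 120 + 84 + 120 + 56 = 629.
Subtract triples: 1 + 4 + 0 + 0 = 5.
By inclusion–exclusion the count is 1771 − 2375 + 629 − 5 = 20.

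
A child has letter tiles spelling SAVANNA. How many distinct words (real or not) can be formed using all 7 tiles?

420

Letter multiplicities in SAVANNA: A×3, N×2, S×1, V×1.
The number of distinct arrangements is 7!/(3!·2!) = 5040/12 = 420.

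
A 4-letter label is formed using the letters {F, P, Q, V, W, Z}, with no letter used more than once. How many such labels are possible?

With no repetition, fill the 4 letters in order: 6 choices, then 5, down to 3.
That product is 6 × 5 × 4 × 3 = 360.

360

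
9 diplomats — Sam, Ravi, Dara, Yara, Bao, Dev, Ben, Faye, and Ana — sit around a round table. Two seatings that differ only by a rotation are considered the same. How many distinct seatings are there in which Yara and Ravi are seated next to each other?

Glue Yara and Ravi into a block (2 internal orders). Seating 8 units around a circle gives (7)! arrangements.
So 2 × (7)! = 2 × 5040 = 10080.

10080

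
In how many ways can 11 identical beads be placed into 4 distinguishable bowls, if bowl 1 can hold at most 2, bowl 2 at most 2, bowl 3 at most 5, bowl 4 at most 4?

Ignoring the caps, the number of non-negative solutions to x_1+…+x_4 = 11 is C(14,3) = 364.
Subtract solutions that violate a single cap (substitute x_i' = x_i − (cap_i+1)): x_1 ≥ 3 gives C(11,3) = 165; x_2 ≥ 3 gives C(11,3) = 165; x_3 ≥ 6 gives C(8,3) = 56; x_4 ≥ 5 gives C(9,3) = 84. Together 470.
Add back pairs where two caps are both exceeded: 56 + 10 + 20 + 10 + 20 + 1 = 117.
Subtract triples: 0 + 1 + 0 + 0 = 1.
By inclusion–exclusion the count is 364 − 470 + 117 − 1 = 10.

10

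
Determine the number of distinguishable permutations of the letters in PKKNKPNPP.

1260

The 9 letters of PKKNKPNPP have repeats: K appearing 3 times, N appearing twice, and P appearing 4 times.
The number of distinct arrangements is 9!/(4!·3!·2!) = 362880/288 = 1260.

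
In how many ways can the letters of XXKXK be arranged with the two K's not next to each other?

There are 5!/(3!·2!) = 10 arrangements of XXKXK in total.
Arrangements with the K's together: treat KK as one letter, giving (4)!/(3!) = 4.
Hence 10 − 4 = 6.

6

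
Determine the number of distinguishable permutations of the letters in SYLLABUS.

The 8 letters of SYLLABUS have repeats: L appearing twice and S appearing twice.
The number of distinct arrangements is 8!/(2!·2!) = 40320/4 = 10080.

10080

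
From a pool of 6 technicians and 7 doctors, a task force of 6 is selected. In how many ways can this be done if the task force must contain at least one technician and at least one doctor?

1708

Unrestricted: C(13,6) = 1716 ways to pick any 6 of the 13.
Selections missing a whole group: no technicians → C(7,6) = 7; no doctors → C(6,6) = 1.
Both groups omitted at once is impossible, so 1716 − 8 = 1708.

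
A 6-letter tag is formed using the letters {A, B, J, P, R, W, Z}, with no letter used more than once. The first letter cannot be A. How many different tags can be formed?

The first letter has 7−1 = 6 choices (anything except A).
The remaining 5 letters are filled from the other 6 symbols without repetition: 6 × 5 × 4 × 3 × 2 = 720.
Total: 6 × 720 = 4320.

4320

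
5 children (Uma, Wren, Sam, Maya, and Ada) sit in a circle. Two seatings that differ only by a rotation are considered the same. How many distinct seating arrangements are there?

Around a circle, 5 distinct people have 5!/5 = (4)! = 24 rotationally distinct seatings.

24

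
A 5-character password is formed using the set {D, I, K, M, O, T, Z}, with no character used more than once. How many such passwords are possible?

With no repetition, fill the 5 characters in order: 7 choices, then 6, down to 3.
That product is 7 × 6 × 5 × 4 × 3 = 2520.

2520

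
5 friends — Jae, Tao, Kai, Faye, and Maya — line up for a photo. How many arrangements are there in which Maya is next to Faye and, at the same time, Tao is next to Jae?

Treat {Maya,Faye} as one block (2 orders) and {Tao,Jae} as another (2 orders).
That leaves 3 units to arrange: 2 × 2 × 3! = 4 × 6 = 24.

24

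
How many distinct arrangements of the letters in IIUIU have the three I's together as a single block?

3

Treat the 3 copies of I as a single block. The multiset to arrange is then {III, U, U}, 3 items in all.
That gives (3)!/(2!) = 3 arrangements.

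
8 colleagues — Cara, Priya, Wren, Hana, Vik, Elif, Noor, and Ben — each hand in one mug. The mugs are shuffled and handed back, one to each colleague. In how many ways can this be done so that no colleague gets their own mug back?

14833

This is the derangement count D_8: permutations of 8 items with no fixed point.
By inclusion–exclusion this is Σ_{j=0}^{8} (−1)^j C(8,j)·(8−j)!.
Computing: 40320 − 40320 + 20160 − 6720 + 1680 − 336 + 56 − 8 + 1 = 14833.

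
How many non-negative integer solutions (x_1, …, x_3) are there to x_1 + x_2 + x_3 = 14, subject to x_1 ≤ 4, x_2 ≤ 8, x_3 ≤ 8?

Without the upper bounds there are C(16,2) = 120 ways to split 14 among 3 variables.
Subtract solutions that violate a single cap (substitute x_i' = x_i − (cap_i+1)): x_1 ≥ 5 gives C(11,2) = 55; x_2 ≥ 9 gives C(7,2) = 21; x_3 ≥ 9 gives C(7,2) = 21. Together 97.
Add back pairs where two caps are both exceeded: 1 + 1 + 0 = 2.
By inclusion–exclusion the count is 120 − 97 + 2 = 25.

25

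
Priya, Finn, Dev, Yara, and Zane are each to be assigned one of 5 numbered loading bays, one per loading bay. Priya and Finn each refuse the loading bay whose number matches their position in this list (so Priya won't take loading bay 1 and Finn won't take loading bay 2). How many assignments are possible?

Let Aᵢ (for i ∈ {1, 2}) be the placements that put person i in their forbidden loading bay. Any j of these fix j positions, leaving (5−j)! ways to fill the rest, and there are C(2,j) ways to pick which j.
By inclusion–exclusion, the number of valid placements is Σ_{j=0}^{2} (−1)^j C(2,j)·(5−j)!.
Computing: 120 − 48 + 6 = 78.

78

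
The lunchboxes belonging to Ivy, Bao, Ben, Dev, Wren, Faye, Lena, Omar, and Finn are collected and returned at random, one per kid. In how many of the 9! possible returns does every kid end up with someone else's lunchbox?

133496

Let Aᵢ be the assignments in which kid i gets their own lunchbox. We want the size of the complement of A₁∪…∪A_9.
By inclusion–exclusion this is Σ_{j=0}^{9} (−1)^j C(9,j)·(9−j)!.
Computing: 362880 − 362880 + 181440 − 60480 + 15120 − 3024 + 504 − 72 + 9 − 1 = 133496.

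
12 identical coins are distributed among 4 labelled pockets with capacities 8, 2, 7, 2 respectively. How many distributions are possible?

Ignoring the caps, the number of non-negative solutions to x_1+…+x_4 = 12 is C(15,3) = 455.
Subtract solutions that violate a single cap (substitute x_i' = x_i − (cap_i+1)): x_1 ≥ 9 gives C(6,3) = 20; x_2 ≥ 3 gives C(12,3) = 220; x_3 ≥ 8 gives C(7,3) = 35; x_4 ≥ 3 gives C(12,3) = 220. Together 495.
Add back pairs where two caps are both exceeded: 1 + 0 + 1 + 4 + 84 + 4 = 94.
By inclusion–exclusion the count is 455 − 495 + 94 = 54.

54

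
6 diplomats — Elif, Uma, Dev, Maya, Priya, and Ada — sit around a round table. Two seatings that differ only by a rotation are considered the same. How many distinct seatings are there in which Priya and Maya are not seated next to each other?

72

All circular seatings of 6 people number (5)! = 120.
Seatings with Priya beside Maya: treat them as a block with 2 internal orders, giving 2 × (4)! = 48.
Subtracting, 120 − 48 = 72.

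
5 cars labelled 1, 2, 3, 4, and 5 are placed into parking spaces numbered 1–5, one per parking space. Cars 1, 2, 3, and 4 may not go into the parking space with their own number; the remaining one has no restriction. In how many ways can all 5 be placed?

53

Let Aᵢ (for 1 ≤ i ≤ 4) be the placements that put car i in its forbidden parking space. Any j of these fix j positions, leaving (5−j)! ways to fill the rest, and there are C(4,j) ways to pick which j.
By inclusion–exclusion, the number of valid placements is Σ_{j=0}^{4} (−1)^j C(4,j)·(5−j)!.
Computing: 120 − 96 + 36 − 8 + 1 = 53.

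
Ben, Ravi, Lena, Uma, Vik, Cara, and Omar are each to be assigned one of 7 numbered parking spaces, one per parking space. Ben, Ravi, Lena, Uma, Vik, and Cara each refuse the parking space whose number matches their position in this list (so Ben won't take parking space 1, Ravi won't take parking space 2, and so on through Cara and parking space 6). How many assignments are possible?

2119

Let Aᵢ (for 1 ≤ i ≤ 6) be the placements that put person i in their forbidden parking space. Any j of these fix j positions, leaving (7−j)! ways to fill the rest, and there are C(6,j) ways to pick which j.
By inclusion–exclusion, the number of valid placements is Σ_{j=0}^{6} (−1)^j C(6,j)·(7−j)!.
Computing: 5040 − 4320 + 1800 − 480 + 90 − 12 + 1 = 2119.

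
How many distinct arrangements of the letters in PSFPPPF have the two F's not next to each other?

Total arrangements of PSFPPPF: 7!/(4!·2!) = 105.
If the two F's are adjacent, glue them into one block, leaving 6 items to arrange: (6)!/(4!) = 30 ways.
Hence 105 − 30 = 75.

75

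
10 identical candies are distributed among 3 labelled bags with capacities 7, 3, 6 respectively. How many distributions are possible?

By stars and bars, unrestricted non-negative solutions to x_1+…+x_3 = 10 number C(10+2,2) = 66.
Subtract solutions that violate a single cap (substitute x_i' = x_i − (cap_i+1)): x_1 ≥ 8 gives C(4,2) = 6; x_2 ≥ 4 gives C(8,2) = 28; x_3 ≥ 7 gives C(5,2) = 10. Together 44.
No two caps can be exceeded simultaneously, so the pair terms are all 0.
By inclusion–exclusion the count is 66 − 44 + 0 = 22.

22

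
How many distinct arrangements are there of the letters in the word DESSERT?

1260

Letter multiplicities in DESSERT: D×1, E×2, R×1, S×2, T×1.
Dividing 7! = 5040 by 2!·2! = 4 for the repeated letters gives 1260.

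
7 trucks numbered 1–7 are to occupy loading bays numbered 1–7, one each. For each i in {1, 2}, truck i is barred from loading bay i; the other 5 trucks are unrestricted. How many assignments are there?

3720

Let Aᵢ (for i ∈ {1, 2}) be the placements that put truck i in its forbidden loading bay. Any j of these fix j positions, leaving (7−j)! ways to fill the rest, and there are C(2,j) ways to pick which j.
By inclusion–exclusion, the number of valid placements is Σ_{j=0}^{2} (−1)^j C(2,j)·(7−j)!.
Computing: 5040 − 1440 + 120 = 3720.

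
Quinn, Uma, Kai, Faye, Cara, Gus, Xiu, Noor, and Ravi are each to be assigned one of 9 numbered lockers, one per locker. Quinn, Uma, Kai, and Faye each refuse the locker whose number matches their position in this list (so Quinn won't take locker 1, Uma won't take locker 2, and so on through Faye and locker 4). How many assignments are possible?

Let Aᵢ (for 1 ≤ i ≤ 4) be the placements that put person i in their forbidden locker. Any j of these fix j positions, leaving (9−j)! ways to fill the rest, and there are C(4,j) ways to pick which j.
By inclusion–exclusion, the number of valid placements is Σ_{j=0}^{4} (−1)^j C(4,j)·(9−j)!.
Computing: 362880 − 161280 + 30240 − 2880 + 120 = 229080.

229080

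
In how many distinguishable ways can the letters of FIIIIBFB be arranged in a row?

420

Letter multiplicities in FIIIIBFB: B×2, F×2, I×4.
Dividing 8! = 40320 by 4!·2!·2! = 96 for the repeated letters gives 420.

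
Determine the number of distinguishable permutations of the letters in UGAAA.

The 5 letters of UGAAA have repeats: A appearing 3 times.
Dividing 5! = 120 by 3! = 6 for the repeated letters gives 20.

20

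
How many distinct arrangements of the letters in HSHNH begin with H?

With the first slot taken by H, it remains to arrange the other 4 letters (SHNH).
Those 4 letters have H appearing twice, giving (4)!/(2!) = 12.

12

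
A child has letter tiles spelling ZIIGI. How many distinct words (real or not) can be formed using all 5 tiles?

20

The 5 letters of ZIIGI have repeats: I appearing 3 times.
So there are 5! / (3!) = 20 distinguishable arrangements.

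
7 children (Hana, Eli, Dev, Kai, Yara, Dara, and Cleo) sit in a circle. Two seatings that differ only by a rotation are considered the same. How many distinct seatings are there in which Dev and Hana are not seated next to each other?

All circular seatings of 7 people number (6)! = 720.
Seatings with Dev beside Hana: treat them as a block with 2 internal orders, giving 2 × (5)! = 240.
Subtracting, 720 − 240 = 480.

480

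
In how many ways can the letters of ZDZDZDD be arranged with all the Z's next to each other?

Treat the 3 copies of Z as a single block. The multiset to arrange is then {ZZZ, D, D, D, D}, 5 items in all.
That gives (5)!/(4!) = 5 arrangements.

5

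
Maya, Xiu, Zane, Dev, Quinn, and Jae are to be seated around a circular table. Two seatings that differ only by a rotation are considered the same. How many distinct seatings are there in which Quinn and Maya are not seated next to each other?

All circular seatings of 6 people number (5)! = 120.
Seatings with Quinn beside Maya: treat them as a block with 2 internal orders, giving 2 × (4)! = 48.
Subtracting, 120 − 48 = 72.

72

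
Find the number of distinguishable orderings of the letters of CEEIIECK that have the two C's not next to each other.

There are 8!/(3!·2!·2!) = 1680 arrangements of CEEIIECK in total.
If the two C's are adjacent, glue them into one block, leaving 7 items to arrange: (7)!/(3!·2!) = 420 ways.
Subtracting, 1680 − 420 = 1260 arrangements keep the C's apart.

1260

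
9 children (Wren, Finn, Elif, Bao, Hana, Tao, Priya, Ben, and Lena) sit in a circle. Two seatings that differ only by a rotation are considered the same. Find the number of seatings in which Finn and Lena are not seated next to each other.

30240

Without the restriction there are (8)! = 40320 seatings.
Those with Finn next to Lena: fuse the pair into one unit and seat 8 units around a circle — 2·(7)! = 10080.
Subtracting, 40320 − 10080 = 30240.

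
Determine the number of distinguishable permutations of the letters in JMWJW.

30

The 5 letters of JMWJW have repeats: J appearing twice and W appearing twice.
The number of distinct arrangements is 5!/(2!·2!) = 120/4 = 30.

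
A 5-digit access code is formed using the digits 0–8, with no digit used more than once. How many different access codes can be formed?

15120

With no repetition, fill the 5 digits in order: 9 choices, then 8, down to 5.
9 × 8 × 7 × 6 × 5 = 15120.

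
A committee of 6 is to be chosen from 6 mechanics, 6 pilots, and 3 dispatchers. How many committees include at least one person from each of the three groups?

Total 6-person selections from all 15: C(15,6) = 5005.
Subtract selections that omit an entire group: no mechanics → C(9,6) = 84; no pilots → C(9,6) = 84; no dispatchers → C(12,6) = 924.
Add back selections omitting two groups (i.e. drawn from a single group): C(6,6) + C(6,6) + C(3,6) = 2.
By inclusion–exclusion: 5005 − 1092 + 2 = 3915.

3915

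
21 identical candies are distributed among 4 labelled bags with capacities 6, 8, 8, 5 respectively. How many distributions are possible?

Without the upper bounds there are C(24,3) = 2024 ways to split 21 among 4 bags.
Subtract solutions that violate a single cap (substitute x_i' = x_i − (cap_i+1)): x_1 ≥ 7 gives C(17,3) = 680; x_2 ≥ 9 gives C(15,3) = 455; x_3 ≥ 9 gives C(15,3) = 455; x_4 ≥ 6 gives C(18,3) = 816. Together 2406.
Add back pairs where two caps are both exceeded: 56 + 56 + 165 + 20 + 84 + 84 = 465.
By inclusion–exclusion the count is 2024 − 2406 + 465 = 83.

83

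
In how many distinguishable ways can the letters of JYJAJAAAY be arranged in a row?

The 9 letters of JYJAJAAAY have repeats: A appearing 4 times, J appearing 3 times, and Y appearing twice.
So there are 9! / (4!·3!·2!) = 1260 distinguishable arrangements.

1260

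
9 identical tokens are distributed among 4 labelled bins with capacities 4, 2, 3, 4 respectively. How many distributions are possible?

Ignoring the caps, the number of non-negative solutions to x_1+…+x_4 = 9 is C(12,3) = 220.
Subtract solutions that violate a single cap (substitute x_i' = x_i − (cap_i+1)): x_1 ≥ 5 gives C(7,3) = 35; x_2 ≥ 3 gives C(9,3) = 84; x_3 ≥ 4 gives C(8,3) = 56; x_4 ≥ 5 gives C(7,3) = 35. Together 210.
Add back pairs where two caps are both exceeded: 4 + 1 + 0 + 10 + 4 + 1 = 20.
By inclusion–exclusion the count is 220 − 210 + 20 = 30.

30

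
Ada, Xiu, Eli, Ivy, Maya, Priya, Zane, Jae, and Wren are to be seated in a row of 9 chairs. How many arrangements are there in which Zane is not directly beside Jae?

Of the 9! = 362880 arrangements, those with Zane and Jae adjacent number 2 × 8! = 80640 (treat the pair as a block with 2 internal orders).
Complementary counting: 362880 − 80640 = 282240.

282240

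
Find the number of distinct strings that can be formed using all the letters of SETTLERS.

Letter multiplicities in SETTLERS: E×2, L×1, R×1, S×2, T×2.
The number of distinct arrangements is 8!/(2!·2!·2!) = 40320/8 = 5040.

5040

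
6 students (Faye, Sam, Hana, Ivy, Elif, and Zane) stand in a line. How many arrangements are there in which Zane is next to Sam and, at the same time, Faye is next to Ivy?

96

Treat {Zane,Sam} as one block (2 orders) and {Faye,Ivy} as another (2 orders).
That leaves 4 units to arrange: 2 × 2 × 4! = 4 × 24 = 96.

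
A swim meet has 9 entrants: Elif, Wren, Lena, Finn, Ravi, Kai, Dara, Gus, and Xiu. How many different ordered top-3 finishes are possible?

504

There are 9 choices for 1st place, 8 for 2nd, and 7 for 3rd.
That gives 9 × 8 × 7 = 504.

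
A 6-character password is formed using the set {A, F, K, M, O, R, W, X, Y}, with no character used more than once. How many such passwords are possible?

With no repetition, fill the 6 characters in order: 9 choices, then 8, down to 4.
9 × 8 × 7 × 6 × 5 × 4 = 60480.

60480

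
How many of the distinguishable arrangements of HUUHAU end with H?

Fix H in the last position and arrange the remaining 5 letters.
Those 5 letters have U appearing 3 times, giving (5)!/(3!) = 20.

20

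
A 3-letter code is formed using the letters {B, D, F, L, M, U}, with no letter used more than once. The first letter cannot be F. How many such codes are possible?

The first letter has 6−1 = 5 choices (anything except F).
The remaining 2 letters are filled from the other 5 symbols without repetition: 5 × 4 = 20.
Total: 5 × 20 = 100.

100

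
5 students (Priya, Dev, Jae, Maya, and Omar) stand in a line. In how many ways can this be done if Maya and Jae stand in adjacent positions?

Place the 3 others and the Maya-Jae pair as 4 objects in a line; the pair has 2 internal arrangements.
That gives 2 × 4! = 2 × 24 = 48.

48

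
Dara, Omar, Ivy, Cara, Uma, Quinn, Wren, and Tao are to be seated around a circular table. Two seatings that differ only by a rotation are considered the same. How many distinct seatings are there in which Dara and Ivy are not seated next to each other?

Without the restriction there are (7)! = 5040 seatings.
Those with Dara next to Ivy: fuse the pair into one unit and seat 7 units around a circle — 2·(6)! = 1440.
Subtracting, 5040 − 1440 = 3600.

3600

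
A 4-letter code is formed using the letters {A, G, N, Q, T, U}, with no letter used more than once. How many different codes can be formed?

360

This is a permutation of 4 out of 6: P(6,4) = 6!/2!.
6 × 5 × 4 × 3 = 360.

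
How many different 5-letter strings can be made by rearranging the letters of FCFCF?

10

FCFCF has 5 letters with C appearing twice and F appearing 3 times.
The number of distinct arrangements is 5!/(3!·2!) = 120/12 = 10.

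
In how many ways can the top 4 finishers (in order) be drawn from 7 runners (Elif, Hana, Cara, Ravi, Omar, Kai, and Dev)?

840

This is an ordered selection of 4 from 7: P(7,4).
That gives 7 × 6 × 5 × 4 = 840.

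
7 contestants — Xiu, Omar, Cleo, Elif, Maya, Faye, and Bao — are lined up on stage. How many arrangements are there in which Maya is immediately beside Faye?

1440

Treat {Maya, Faye} as a single unit. There are 6 units to order, and the pair itself can be ordered 2 ways.
That gives 2 × 6! = 2 × 720 = 1440.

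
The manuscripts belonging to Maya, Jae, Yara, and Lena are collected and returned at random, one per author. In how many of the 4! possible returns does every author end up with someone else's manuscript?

This is the derangement count D_4: permutations of 4 items with no fixed point.
By inclusion–exclusion this is Σ_{j=0}^{4} (−1)^j C(4,j)·(4−j)!.
Computing: 24 − 24 + 12 − 4 + 1 = 9.

9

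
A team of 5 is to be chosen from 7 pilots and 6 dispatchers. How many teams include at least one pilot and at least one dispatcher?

With no constraint there are C(13,5) = 1287 possible selections.
Subtract selections that omit an entire group: no pilots → C(6,5) = 6; no dispatchers → C(7,5) = 21.
Both groups omitted at once is impossible, so 1287 − 27 = 1260.

1260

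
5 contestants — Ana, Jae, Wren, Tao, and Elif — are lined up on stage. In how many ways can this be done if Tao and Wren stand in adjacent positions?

Treat {Tao, Wren} as a single unit. There are 4 units to order, and the pair itself can be ordered 2 ways.
So the count is 2·(4)! = 48.

48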